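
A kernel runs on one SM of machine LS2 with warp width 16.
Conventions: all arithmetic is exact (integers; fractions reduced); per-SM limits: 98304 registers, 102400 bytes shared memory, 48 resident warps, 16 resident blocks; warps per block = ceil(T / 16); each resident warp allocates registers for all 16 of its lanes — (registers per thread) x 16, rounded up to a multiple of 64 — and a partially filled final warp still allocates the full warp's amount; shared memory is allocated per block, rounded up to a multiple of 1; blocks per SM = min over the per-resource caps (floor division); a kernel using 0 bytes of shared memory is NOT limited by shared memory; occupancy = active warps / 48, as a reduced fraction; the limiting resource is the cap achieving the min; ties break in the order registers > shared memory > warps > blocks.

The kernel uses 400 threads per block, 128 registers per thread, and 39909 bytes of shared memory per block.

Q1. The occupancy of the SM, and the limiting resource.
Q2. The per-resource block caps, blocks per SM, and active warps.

Answer: occupancy 25/48, limited by registers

registers: 1 block
shared memory: 2 blocks
warps: 1 block
blocks: 16 blocks

Answer: 1 block, 25 active warps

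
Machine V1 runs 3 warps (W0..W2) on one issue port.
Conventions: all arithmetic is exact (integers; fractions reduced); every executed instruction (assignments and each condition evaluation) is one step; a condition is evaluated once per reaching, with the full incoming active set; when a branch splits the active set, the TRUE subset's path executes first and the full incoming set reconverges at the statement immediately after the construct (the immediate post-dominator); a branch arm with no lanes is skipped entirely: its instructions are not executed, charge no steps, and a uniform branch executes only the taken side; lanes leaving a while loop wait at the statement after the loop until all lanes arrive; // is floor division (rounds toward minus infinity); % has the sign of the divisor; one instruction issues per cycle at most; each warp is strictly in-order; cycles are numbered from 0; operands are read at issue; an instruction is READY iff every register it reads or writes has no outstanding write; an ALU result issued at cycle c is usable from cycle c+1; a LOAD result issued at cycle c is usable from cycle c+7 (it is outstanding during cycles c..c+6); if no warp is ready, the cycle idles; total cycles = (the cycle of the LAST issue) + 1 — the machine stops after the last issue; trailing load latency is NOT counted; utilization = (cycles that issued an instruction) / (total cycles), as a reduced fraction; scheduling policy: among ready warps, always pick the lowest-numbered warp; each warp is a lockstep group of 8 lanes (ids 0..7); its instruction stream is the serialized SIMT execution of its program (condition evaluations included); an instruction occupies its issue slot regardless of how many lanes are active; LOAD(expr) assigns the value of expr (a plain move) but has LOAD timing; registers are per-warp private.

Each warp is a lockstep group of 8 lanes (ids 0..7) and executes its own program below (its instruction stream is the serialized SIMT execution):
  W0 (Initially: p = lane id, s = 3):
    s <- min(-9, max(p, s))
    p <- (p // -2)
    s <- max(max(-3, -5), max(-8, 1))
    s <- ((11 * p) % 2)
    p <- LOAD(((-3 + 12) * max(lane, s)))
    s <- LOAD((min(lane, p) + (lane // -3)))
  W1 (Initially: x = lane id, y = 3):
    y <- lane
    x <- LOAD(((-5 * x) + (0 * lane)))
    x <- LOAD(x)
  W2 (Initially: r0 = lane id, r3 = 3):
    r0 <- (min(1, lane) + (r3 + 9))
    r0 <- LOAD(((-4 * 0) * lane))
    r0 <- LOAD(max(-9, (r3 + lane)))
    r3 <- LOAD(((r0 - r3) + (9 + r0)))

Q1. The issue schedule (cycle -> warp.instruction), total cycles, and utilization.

cycle 0: W0.I0
cycle 1: W0.I1
cycle 2: W0.I2
cycle 3: W0.I3
cycle 4: W0.I4
cycle 5: W1.I0
cycle 6: W1.I1
cycle 7: W2.I0
cycle 8: W2.I1
cycle 9: idle
cycle 10: idle
cycle 11: W0.I5
cycle 12: idle
cycle 13: W1.I2
cycle 14: idle
cycle 15: W2.I2
cycle 16: idle
cycle 17: idle
cycle 18: idle
cycle 19: idle
cycle 20: idle
cycle 21: idle
cycle 22: W2.I3

Answer: 23 cycles, utilization 13/23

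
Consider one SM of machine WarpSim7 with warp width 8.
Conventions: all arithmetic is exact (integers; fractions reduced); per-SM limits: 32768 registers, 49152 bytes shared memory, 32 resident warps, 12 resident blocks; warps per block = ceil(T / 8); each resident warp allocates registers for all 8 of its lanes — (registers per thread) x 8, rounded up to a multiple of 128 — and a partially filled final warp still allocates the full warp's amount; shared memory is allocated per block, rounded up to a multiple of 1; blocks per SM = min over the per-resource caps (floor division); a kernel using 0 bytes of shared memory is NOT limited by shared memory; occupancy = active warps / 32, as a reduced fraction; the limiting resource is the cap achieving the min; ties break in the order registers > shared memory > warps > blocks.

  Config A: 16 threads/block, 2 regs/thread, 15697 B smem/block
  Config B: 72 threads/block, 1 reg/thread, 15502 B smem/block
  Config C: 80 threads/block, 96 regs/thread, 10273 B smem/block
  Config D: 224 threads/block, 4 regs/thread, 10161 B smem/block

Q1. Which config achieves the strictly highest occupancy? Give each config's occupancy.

occupancies: A 3/16, B 27/32, C 15/16, D 7/8

Answer: C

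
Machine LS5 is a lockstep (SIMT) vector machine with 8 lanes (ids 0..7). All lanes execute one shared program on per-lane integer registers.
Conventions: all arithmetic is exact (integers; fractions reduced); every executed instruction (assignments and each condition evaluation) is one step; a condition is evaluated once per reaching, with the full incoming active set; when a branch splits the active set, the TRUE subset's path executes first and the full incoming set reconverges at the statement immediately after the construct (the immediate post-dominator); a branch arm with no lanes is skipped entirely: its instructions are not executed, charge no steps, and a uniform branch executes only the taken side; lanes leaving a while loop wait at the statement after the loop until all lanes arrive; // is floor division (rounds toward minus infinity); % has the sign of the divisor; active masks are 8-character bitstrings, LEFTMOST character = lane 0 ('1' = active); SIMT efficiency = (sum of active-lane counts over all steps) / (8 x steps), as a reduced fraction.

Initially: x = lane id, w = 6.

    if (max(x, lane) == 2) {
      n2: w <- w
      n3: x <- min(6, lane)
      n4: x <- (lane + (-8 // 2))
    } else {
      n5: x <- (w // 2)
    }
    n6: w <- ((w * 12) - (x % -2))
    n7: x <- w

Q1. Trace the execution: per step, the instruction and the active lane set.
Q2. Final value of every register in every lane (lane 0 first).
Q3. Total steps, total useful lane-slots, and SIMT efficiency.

step 0: eval (max(x, lane) == 2)     11111111
step 1: w <- w                       00100000
step 2: x <- min(6, lane)            00100000
step 3: x <- (lane + (-8 // 2))      00100000
step 4: x <- (w // 2)                11011111
step 5: w <- ((w * 12) - (x % -2))   11111111
step 6: x <- w                       11111111

Answer: 7 steps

x: 73,73,72,73,73,73,73,73
w: 73,73,72,73,73,73,73,73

steps = 7; useful = 34; efficiency = 34/56 = 17/28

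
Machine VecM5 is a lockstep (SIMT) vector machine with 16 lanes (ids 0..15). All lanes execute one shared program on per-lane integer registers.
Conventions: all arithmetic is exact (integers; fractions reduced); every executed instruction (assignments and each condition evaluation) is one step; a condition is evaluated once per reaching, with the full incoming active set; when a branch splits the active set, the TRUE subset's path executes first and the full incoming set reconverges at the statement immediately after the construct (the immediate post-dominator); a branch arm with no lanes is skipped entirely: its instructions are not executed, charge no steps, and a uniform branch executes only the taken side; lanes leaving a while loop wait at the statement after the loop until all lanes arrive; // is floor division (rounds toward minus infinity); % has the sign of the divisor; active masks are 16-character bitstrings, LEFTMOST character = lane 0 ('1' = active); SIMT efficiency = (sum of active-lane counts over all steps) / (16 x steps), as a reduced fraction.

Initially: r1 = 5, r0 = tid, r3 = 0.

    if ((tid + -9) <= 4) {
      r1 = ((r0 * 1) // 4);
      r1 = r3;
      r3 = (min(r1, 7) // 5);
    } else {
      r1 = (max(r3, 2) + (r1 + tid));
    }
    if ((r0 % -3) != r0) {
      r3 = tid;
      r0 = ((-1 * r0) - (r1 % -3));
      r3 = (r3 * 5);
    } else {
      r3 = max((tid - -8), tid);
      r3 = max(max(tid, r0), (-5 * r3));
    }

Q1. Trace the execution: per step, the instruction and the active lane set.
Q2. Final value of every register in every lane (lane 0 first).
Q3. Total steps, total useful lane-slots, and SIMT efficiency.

step 0: eval ((tid + -9) <= 4)       1111111111111111
step 1: r1 <- ((r0 * 1) // 4)        1111111111111100
step 2: r1 <- r3                     1111111111111100
step 3: r3 <- (min(r1, 7) // 5)      1111111111111100
step 4: r1 <- (max(r3, 2) + (r1 + tid)) 0000000000000011
step 5: eval ((r0 % -3) != r0)       1111111111111111
step 6: r3 <- tid                    0111111111111111
step 7: r0 <- ((-1 * r0) - (r1 % -3)) 0111111111111111
step 8: r3 <- (r3 * 5)               0111111111111111
step 9: r3 <- max((tid - -8), tid)   1000000000000000
step 10: r3 <- max(max(tid, r0), (-5 * r3)) 1000000000000000

Answer: 11 steps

r1: 0,0,0,0,0,0,0,0,0,0,0,0,0,0,21,22
r0: 0,-1,-2,-3,-4,-5,-6,-7,-8,-9,-10,-11,-12,-13,-14,-13
r3: 0,5,10,15,20,25,30,35,40,45,50,55,60,65,70,75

steps = 11; useful = 123; efficiency = 123/176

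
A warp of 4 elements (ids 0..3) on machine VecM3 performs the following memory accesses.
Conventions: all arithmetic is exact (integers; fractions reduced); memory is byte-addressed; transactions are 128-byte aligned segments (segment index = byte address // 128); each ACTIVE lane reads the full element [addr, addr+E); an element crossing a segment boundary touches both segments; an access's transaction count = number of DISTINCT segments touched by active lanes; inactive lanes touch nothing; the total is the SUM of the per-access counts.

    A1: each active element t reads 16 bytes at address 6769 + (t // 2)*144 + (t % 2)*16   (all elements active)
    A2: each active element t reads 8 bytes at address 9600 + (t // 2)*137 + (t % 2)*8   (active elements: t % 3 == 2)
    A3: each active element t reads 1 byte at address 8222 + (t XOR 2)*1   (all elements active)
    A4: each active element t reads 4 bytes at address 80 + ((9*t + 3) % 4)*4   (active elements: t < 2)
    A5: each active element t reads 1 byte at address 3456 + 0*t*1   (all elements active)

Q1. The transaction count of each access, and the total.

A1: 3 transactions
A2: 1 transaction
A3: 1 transaction
A4: 1 transaction
A5: 1 transaction

Answer: 3,1,1,1,1; total 7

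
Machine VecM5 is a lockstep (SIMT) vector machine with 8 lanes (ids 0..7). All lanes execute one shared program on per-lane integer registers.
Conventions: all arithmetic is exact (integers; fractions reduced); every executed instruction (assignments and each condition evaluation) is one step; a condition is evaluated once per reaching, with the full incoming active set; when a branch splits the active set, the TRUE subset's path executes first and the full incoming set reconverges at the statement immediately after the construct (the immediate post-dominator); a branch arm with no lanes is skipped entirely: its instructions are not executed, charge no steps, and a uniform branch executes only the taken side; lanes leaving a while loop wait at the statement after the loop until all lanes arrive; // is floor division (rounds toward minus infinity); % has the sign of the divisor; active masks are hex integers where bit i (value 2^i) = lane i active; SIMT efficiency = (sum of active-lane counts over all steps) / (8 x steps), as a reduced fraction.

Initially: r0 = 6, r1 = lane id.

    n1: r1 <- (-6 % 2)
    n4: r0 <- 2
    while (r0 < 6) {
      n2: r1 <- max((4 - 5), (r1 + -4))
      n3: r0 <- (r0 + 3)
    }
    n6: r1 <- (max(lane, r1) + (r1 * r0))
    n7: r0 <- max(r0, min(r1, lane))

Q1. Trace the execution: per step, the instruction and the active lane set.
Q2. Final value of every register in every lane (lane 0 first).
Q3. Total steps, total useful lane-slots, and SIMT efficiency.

step 0: r1 <- (-6 % 2)               0xff
step 1: r0 <- 2                      0xff
step 2: eval (r0 < 6)                0xff
step 3: r1 <- max((4 - 5), (r1 + -4)) 0xff
step 4: r0 <- (r0 + 3)               0xff
step 5: eval (r0 < 6)                0xff
step 6: r1 <- max((4 - 5), (r1 + -4)) 0xff
step 7: r0 <- (r0 + 3)               0xff
step 8: eval (r0 < 6)                0xff
step 9: r1 <- (max(lane, r1) + (r1 * r0)) 0xff
step 10: r0 <- max(r0, min(r1, lane)) 0xff

Answer: 11 steps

r0: 8,8,8,8,8,8,8,8
r1: -8,-7,-6,-5,-4,-3,-2,-1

steps = 11; useful = 88; efficiency = 88/88 = 1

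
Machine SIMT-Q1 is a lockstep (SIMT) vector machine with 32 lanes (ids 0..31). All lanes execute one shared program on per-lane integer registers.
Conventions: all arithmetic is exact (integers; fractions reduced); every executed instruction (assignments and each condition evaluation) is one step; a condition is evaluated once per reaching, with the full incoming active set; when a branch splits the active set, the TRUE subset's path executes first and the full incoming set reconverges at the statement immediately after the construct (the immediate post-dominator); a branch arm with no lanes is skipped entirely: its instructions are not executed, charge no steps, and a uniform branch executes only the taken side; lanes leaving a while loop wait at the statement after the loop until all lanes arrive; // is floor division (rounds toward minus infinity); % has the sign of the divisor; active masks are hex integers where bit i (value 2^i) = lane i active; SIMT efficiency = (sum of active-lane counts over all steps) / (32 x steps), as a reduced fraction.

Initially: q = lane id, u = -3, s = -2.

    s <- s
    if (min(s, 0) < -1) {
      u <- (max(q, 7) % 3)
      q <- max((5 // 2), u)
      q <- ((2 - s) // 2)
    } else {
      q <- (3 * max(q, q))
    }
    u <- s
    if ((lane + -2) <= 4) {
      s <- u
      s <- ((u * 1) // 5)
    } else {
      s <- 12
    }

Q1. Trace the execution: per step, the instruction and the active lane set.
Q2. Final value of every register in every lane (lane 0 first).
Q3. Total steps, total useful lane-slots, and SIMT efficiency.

step 0: s <- s                       0xffffffff
step 1: eval (min(s, 0) < -1)        0xffffffff
step 2: u <- (max(q, 7) % 3)         0xffffffff
step 3: q <- max((5 // 2), u)        0xffffffff
step 4: q <- ((2 - s) // 2)          0xffffffff
step 5: u <- s                       0xffffffff
step 6: eval ((lane + -2) <= 4)      0xffffffff
step 7: s <- u                       0x0000007f
step 8: s <- ((u * 1) // 5)          0x0000007f
step 9: s <- 12                      0xffffff80

Answer: 10 steps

q: 2,2,2,2,2,2,2,2,2,2,2,2,2,2,2,2,2,2,2,2,2,2,2,2,2,2,2,2,2,2,2,2
u: -2,-2,-2,-2,-2,-2,-2,-2,-2,-2,-2,-2,-2,-2,-2,-2,-2,-2,-2,-2,-2,-2,-2,-2,-2,-2,-2,-2,-2,-2,-2,-2
s: -1,-1,-1,-1,-1,-1,-1,12,12,12,12,12,12,12,12,12,12,12,12,12,12,12,12,12,12,12,12,12,12,12,12,12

steps = 10; useful = 263; efficiency = 263/320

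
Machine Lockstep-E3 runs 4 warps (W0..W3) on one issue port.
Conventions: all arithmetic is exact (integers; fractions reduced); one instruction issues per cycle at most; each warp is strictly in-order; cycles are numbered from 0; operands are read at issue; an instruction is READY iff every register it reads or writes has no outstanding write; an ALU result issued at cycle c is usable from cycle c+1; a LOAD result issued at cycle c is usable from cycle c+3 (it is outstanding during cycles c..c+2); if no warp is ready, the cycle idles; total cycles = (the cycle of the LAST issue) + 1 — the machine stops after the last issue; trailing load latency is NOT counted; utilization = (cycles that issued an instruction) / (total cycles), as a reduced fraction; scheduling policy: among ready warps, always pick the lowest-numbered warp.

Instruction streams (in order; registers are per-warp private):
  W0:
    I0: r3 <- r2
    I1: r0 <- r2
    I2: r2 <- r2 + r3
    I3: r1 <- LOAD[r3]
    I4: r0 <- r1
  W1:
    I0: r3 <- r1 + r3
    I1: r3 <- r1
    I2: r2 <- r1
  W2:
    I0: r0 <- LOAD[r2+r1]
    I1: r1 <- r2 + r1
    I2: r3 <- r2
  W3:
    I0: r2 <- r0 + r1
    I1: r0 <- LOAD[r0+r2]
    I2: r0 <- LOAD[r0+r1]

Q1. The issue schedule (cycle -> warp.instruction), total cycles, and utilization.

cycle 0: W0.I0
cycle 1: W0.I1
cycle 2: W0.I2
cycle 3: W0.I3
cycle 4: W1.I0
cycle 5: W1.I1
cycle 6: W0.I4
cycle 7: W1.I2
cycle 8: W2.I0
cycle 9: W2.I1
cycle 10: W2.I2
cycle 11: W3.I0
cycle 12: W3.I1
cycle 13: idle
cycle 14: idle
cycle 15: W3.I2

Answer: 16 cycles, utilization 7/8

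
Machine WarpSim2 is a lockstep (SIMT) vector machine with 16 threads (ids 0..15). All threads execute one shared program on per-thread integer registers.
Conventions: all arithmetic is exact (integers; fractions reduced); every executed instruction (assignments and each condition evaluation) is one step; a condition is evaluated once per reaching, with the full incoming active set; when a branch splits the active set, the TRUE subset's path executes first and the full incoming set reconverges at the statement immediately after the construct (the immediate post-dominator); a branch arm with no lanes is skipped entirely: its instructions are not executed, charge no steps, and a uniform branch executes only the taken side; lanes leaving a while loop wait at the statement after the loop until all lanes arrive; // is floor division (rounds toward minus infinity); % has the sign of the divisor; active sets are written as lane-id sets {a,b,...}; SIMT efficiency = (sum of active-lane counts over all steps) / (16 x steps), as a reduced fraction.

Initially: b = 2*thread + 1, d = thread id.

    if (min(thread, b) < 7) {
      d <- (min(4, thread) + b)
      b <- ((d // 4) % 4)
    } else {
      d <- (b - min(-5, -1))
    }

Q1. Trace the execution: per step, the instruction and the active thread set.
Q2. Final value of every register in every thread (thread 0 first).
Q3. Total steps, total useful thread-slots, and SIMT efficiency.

step 0: eval (min(thread, b) < 7)    {0,1,2,3,4,5,6,7,8,9,10,11,12,13,14,15}
step 1: d <- (min(4, thread) + b)    {0,1,2,3,4,5,6}
step 2: b <- ((d // 4) % 4)          {0,1,2,3,4,5,6}
step 3: d <- (b - min(-5, -1))       {7,8,9,10,11,12,13,14,15}

Answer: 4 steps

b: 0,1,1,2,3,3,0,15,17,19,21,23,25,27,29,31
d: 1,4,7,10,13,15,17,20,22,24,26,28,30,32,34,36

steps = 4; useful = 39; efficiency = 39/64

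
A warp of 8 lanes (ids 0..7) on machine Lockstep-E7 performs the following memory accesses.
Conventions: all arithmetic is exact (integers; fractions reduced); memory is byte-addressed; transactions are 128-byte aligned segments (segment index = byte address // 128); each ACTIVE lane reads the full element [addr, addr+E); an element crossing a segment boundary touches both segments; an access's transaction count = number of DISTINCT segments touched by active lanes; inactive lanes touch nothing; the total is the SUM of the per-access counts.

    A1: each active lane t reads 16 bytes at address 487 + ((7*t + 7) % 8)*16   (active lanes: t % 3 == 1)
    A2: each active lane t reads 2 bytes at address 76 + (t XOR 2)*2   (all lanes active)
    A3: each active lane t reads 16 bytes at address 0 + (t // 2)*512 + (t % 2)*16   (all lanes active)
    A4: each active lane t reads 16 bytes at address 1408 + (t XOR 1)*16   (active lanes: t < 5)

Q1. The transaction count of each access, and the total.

A1: 2 transactions
A2: 1 transaction
A3: 4 transactions
A4: 1 transaction

Answer: 2,1,4,1; total 8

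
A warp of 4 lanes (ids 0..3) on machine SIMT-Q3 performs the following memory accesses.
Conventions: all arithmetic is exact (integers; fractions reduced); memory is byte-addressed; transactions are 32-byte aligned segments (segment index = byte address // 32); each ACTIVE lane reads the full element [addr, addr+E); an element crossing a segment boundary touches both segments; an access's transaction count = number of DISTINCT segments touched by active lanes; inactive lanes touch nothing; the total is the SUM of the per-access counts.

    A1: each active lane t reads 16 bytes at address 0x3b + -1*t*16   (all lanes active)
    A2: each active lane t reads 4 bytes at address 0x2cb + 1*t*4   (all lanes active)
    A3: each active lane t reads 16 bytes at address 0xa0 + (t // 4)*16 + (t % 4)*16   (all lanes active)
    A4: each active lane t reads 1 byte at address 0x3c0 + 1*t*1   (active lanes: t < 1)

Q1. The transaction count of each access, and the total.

A1: 3 transactions
A2: 1 transaction
A3: 2 transactions
A4: 1 transaction

Answer: 3,1,2,1; total 7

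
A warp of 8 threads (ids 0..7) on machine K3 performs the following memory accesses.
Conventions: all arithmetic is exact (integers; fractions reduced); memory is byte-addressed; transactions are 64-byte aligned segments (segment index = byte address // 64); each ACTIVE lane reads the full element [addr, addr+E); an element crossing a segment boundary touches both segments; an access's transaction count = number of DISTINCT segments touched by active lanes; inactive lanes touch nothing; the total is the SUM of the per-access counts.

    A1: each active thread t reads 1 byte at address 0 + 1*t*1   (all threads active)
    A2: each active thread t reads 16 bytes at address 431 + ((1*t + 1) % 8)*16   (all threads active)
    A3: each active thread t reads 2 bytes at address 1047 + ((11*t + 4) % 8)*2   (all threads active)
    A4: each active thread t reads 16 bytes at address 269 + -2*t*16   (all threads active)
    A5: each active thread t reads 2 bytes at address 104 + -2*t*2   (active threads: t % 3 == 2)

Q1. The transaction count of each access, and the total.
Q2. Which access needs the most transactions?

A1: 1 transaction
A2: 3 transactions
A3: 1 transaction
A4: 5 transactions
A5: 1 transaction

Answer: 1,3,1,5,1; total 11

Answer: A4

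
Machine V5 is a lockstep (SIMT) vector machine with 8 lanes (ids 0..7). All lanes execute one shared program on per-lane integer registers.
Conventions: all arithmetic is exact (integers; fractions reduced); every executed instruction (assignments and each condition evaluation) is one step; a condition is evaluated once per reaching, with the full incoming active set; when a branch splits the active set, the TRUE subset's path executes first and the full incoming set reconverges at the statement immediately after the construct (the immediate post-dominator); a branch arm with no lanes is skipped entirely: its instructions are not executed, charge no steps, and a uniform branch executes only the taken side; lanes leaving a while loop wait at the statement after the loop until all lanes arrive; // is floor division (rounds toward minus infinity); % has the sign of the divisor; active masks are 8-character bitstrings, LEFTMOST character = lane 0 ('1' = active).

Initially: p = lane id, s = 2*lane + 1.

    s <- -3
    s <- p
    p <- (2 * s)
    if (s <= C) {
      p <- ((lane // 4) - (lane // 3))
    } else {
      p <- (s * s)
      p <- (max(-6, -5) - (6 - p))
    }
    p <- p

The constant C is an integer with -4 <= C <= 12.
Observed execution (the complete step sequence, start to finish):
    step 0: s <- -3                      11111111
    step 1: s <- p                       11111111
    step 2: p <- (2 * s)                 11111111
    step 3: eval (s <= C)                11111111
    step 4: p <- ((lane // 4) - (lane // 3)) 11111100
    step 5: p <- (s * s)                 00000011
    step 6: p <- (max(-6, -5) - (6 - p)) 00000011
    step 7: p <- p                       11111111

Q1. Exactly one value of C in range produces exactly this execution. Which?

Answer: C = 5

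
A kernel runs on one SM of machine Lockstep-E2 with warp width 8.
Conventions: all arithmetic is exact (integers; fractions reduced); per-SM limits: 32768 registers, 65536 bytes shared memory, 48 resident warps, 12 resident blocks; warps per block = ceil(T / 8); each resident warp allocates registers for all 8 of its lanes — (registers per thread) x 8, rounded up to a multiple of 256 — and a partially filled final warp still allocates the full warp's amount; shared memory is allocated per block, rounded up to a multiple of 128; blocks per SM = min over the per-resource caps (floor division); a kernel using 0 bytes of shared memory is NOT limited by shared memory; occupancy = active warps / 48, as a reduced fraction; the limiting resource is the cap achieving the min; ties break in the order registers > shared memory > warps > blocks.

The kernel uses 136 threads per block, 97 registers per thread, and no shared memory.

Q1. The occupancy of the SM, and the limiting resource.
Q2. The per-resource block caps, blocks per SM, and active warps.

Answer: occupancy 17/48, limited by registers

registers: 1 block
shared memory: no limit (kernel uses none)
warps: 2 blocks
blocks: 12 blocks

Answer: 1 block, 17 active warps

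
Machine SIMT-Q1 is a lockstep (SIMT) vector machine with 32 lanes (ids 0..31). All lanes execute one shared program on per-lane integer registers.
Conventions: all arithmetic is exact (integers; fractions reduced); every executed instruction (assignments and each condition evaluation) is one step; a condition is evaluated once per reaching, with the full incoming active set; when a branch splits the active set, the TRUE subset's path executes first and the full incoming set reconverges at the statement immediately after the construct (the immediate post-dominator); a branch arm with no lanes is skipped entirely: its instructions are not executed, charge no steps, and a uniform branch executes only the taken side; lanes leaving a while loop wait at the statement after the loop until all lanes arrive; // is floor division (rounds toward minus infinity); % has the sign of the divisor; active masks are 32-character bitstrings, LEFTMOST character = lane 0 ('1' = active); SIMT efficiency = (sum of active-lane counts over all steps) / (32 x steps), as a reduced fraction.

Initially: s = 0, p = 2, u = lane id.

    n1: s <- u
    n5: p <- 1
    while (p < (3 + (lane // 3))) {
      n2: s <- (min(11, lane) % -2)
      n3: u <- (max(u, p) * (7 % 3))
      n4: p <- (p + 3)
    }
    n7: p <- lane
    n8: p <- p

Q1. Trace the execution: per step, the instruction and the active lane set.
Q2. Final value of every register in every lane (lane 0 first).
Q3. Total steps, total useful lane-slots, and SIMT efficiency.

step 0: s <- u                       11111111111111111111111111111111
step 1: p <- 1                       11111111111111111111111111111111
step 2: eval (p < (3 + (lane // 3))) 11111111111111111111111111111111
step 3: s <- (min(11, lane) % -2)    11111111111111111111111111111111
step 4: u <- (max(u, p) * (7 % 3))   11111111111111111111111111111111
step 5: p <- (p + 3)                 11111111111111111111111111111111
step 6: eval (p < (3 + (lane // 3))) 11111111111111111111111111111111
step 7: s <- (min(11, lane) % -2)    00000011111111111111111111111111
step 8: u <- (max(u, p) * (7 % 3))   00000011111111111111111111111111
step 9: p <- (p + 3)                 00000011111111111111111111111111
step 10: eval (p < (3 + (lane // 3))) 00000011111111111111111111111111
step 11: s <- (min(11, lane) % -2)    00000000000000011111111111111111
step 12: u <- (max(u, p) * (7 % 3))   00000000000000011111111111111111
step 13: p <- (p + 3)                 00000000000000011111111111111111
step 14: eval (p < (3 + (lane // 3))) 00000000000000011111111111111111
step 15: s <- (min(11, lane) % -2)    00000000000000000000000011111111
step 16: u <- (max(u, p) * (7 % 3))   00000000000000000000000011111111
step 17: p <- (p + 3)                 00000000000000000000000011111111
step 18: eval (p < (3 + (lane // 3))) 00000000000000000000000011111111
step 19: p <- lane                    11111111111111111111111111111111
step 20: p <- p                       11111111111111111111111111111111

Answer: 21 steps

s: 0,-1,0,-1,0,-1,0,-1,0,-1,0,-1,-1,-1,-1,-1,-1,-1,-1,-1,-1,-1,-1,-1,-1,-1,-1,-1,-1,-1,-1,-1
p: 0,1,2,3,4,5,6,7,8,9,10,11,12,13,14,15,16,17,18,19,20,21,22,23,24,25,26,27,28,29,30,31
u: 1,1,2,3,4,5,6,7,8,9,10,11,12,13,14,15,16,17,18,19,20,21,22,23,24,25,26,27,28,29,30,31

steps = 21; useful = 492; efficiency = 492/672 = 41/56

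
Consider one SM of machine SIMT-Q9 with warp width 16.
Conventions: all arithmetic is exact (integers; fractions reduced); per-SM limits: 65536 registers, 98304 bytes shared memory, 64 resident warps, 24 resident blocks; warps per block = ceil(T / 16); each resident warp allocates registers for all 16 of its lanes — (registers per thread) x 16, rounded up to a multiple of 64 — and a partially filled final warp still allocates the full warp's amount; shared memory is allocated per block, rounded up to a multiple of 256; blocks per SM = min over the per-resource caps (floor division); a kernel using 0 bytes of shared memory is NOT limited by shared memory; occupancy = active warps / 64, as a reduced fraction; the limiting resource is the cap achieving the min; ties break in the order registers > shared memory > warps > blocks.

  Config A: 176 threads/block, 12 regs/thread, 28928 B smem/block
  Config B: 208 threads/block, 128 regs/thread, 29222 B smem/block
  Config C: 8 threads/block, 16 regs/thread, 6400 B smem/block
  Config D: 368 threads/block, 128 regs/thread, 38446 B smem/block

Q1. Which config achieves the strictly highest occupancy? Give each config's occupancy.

occupancies: A 33/64, B 13/32, C 15/64, D 23/64

Answer: A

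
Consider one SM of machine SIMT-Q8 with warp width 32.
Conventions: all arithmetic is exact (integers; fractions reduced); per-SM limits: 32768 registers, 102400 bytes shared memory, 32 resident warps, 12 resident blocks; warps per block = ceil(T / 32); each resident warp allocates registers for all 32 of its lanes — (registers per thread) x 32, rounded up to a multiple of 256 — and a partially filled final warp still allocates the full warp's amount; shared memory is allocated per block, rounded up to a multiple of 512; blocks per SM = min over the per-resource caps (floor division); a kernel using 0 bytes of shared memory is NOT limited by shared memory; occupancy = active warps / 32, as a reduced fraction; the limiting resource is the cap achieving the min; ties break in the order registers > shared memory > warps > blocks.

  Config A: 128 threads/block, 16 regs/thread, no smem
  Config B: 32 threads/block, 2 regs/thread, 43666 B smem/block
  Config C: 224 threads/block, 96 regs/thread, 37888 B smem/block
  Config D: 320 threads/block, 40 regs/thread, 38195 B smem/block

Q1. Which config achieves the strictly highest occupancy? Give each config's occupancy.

occupancies: A 1, B 1/16, C 7/32, D 5/8

Answer: A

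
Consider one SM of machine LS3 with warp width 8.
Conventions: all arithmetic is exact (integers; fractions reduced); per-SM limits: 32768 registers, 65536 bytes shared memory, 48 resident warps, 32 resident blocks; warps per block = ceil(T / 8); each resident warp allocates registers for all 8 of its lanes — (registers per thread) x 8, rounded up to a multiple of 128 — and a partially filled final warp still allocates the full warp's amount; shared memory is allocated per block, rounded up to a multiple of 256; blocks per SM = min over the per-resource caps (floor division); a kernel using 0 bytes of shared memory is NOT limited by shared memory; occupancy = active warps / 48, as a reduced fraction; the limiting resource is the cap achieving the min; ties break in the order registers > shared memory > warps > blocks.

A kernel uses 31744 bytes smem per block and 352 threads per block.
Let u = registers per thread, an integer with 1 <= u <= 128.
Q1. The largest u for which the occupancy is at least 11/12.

Answer: u = 80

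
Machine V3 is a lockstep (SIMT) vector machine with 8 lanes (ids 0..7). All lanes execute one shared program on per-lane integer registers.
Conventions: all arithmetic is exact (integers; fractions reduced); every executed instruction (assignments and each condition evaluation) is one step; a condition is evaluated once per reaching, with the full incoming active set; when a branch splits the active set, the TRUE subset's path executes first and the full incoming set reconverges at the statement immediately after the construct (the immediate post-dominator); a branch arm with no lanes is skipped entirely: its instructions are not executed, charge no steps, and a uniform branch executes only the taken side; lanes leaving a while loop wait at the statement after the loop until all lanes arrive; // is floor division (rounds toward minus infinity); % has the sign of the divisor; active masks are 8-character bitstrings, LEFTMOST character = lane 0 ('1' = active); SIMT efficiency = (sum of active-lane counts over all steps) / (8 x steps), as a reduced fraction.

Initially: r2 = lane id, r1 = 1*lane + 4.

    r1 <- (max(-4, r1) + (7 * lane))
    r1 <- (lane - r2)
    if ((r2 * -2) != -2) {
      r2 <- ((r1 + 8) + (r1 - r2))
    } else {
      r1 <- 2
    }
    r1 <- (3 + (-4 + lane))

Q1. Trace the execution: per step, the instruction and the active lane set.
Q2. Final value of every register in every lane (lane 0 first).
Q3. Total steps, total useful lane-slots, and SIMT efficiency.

step 0: r1 <- (max(-4, r1) + (7 * lane)) 11111111
step 1: r1 <- (lane - r2)            11111111
step 2: eval ((r2 * -2) != -2)       11111111
step 3: r2 <- ((r1 + 8) + (r1 - r2)) 10111111
step 4: r1 <- 2                      01000000
step 5: r1 <- (3 + (-4 + lane))      11111111

Answer: 6 steps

r2: 8,1,6,5,4,3,2,1
r1: -1,0,1,2,3,4,5,6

steps = 6; useful = 40; efficiency = 40/48 = 5/6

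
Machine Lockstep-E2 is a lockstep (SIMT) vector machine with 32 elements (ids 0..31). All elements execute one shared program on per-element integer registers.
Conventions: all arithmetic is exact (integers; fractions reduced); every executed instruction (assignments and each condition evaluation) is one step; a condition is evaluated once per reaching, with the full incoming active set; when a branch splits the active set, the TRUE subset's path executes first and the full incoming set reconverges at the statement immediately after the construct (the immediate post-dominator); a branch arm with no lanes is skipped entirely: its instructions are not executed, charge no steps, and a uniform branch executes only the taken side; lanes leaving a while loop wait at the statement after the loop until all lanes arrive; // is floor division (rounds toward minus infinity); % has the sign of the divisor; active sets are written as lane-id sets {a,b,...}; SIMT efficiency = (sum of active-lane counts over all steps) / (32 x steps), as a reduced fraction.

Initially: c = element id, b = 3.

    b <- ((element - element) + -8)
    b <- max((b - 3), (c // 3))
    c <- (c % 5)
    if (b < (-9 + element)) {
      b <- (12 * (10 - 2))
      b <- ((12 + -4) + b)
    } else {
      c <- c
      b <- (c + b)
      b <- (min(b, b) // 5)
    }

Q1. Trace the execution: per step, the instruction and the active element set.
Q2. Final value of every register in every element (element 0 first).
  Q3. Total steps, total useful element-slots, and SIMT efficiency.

step 0: b <- ((element - element) + -8) {0,1,2,3,4,5,6,7,8,9,10,11,12,13,14,15,16,17,18,19,20,21,22,23,24,25,26,27,28,29,30,31}
step 1: b <- max((b - 3), (c // 3))  {0,1,2,3,4,5,6,7,8,9,10,11,12,13,14,15,16,17,18,19,20,21,22,23,24,25,26,27,28,29,30,31}
step 2: c <- (c % 5)                 {0,1,2,3,4,5,6,7,8,9,10,11,12,13,14,15,16,17,18,19,20,21,22,23,24,25,26,27,28,29,30,31}
step 3: eval (b < (-9 + element))    {0,1,2,3,4,5,6,7,8,9,10,11,12,13,14,15,16,17,18,19,20,21,22,23,24,25,26,27,28,29,30,31}
step 4: b <- (12 * (10 - 2))         {14,15,16,17,18,19,20,21,22,23,24,25,26,27,28,29,30,31}
step 5: b <- ((12 + -4) + b)         {14,15,16,17,18,19,20,21,22,23,24,25,26,27,28,29,30,31}
step 6: c <- c                       {0,1,2,3,4,5,6,7,8,9,10,11,12,13}
step 7: b <- (c + b)                 {0,1,2,3,4,5,6,7,8,9,10,11,12,13}
step 8: b <- (min(b, b) // 5)        {0,1,2,3,4,5,6,7,8,9,10,11,12,13}

Answer: 9 steps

c: 0,1,2,3,4,0,1,2,3,4,0,1,2,3,4,0,1,2,3,4,0,1,2,3,4,0,1,2,3,4,0,1
b: 0,0,0,0,1,0,0,0,1,1,0,0,1,1,104,104,104,104,104,104,104,104,104,104,104,104,104,104,104,104,104,104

steps = 9; useful = 206; efficiency = 206/288 = 103/144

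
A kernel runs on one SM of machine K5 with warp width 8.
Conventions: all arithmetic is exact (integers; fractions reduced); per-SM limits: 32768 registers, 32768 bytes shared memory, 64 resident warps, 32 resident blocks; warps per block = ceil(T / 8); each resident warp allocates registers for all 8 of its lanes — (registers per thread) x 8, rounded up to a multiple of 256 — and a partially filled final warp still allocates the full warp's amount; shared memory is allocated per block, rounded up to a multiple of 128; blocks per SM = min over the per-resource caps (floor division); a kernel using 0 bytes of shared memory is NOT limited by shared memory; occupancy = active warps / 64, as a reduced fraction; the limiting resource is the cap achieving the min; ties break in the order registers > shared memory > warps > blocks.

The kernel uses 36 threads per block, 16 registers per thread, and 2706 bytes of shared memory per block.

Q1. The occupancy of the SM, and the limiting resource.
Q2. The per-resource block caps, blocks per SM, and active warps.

Answer: occupancy 55/64, limited by shared memory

registers: 25 blocks
shared memory: 11 blocks
warps: 12 blocks
blocks: 32 blocks

Answer: 11 blocks, 55 active warps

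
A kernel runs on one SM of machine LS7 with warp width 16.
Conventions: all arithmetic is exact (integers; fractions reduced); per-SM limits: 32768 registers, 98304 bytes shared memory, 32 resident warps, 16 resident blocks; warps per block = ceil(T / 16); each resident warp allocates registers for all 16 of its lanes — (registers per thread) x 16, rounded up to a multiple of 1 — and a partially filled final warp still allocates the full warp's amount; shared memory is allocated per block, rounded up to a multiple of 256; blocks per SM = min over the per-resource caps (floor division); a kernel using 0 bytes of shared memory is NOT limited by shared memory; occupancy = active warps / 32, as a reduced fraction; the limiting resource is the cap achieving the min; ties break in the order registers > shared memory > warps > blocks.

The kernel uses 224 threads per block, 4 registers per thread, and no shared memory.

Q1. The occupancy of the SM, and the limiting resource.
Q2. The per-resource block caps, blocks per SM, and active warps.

Answer: occupancy 7/8, limited by warps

registers: 36 blocks
shared memory: no limit (kernel uses none)
warps: 2 blocks
blocks: 16 blocks

Answer: 2 blocks, 28 active warps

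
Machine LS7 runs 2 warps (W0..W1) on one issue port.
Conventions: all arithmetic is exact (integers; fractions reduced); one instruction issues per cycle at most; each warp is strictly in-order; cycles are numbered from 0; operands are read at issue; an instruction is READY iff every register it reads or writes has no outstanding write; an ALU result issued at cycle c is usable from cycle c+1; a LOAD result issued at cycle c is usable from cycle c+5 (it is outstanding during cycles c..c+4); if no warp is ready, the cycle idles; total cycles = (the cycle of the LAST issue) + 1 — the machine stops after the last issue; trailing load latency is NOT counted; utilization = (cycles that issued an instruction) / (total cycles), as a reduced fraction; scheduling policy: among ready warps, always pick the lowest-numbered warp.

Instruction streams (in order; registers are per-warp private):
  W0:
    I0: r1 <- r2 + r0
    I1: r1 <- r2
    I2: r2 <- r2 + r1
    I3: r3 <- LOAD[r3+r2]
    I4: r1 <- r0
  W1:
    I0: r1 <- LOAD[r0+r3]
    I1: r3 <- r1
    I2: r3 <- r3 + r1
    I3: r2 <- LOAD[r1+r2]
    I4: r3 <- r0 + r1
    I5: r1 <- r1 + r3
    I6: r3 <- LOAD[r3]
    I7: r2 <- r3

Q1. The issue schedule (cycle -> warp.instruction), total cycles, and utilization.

cycle 0: W0.I0
cycle 1: W0.I1
cycle 2: W0.I2
cycle 3: W0.I3
cycle 4: W0.I4
cycle 5: W1.I0
cycle 6: idle
cycle 7: idle
cycle 8: idle
cycle 9: idle
cycle 10: W1.I1
cycle 11: W1.I2
cycle 12: W1.I3
cycle 13: W1.I4
cycle 14: W1.I5
cycle 15: W1.I6
cycle 16: idle
cycle 17: idle
cycle 18: idle
cycle 19: idle
cycle 20: W1.I7

Answer: 21 cycles, utilization 13/21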